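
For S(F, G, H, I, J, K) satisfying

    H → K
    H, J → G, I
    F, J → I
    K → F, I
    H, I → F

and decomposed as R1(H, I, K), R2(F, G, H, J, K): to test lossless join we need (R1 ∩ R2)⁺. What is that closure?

F, H, I, K

R1 ∩ R2 = {H, K}.
K → F, I applies, adding F, I
Closure: {F, H, I, K}.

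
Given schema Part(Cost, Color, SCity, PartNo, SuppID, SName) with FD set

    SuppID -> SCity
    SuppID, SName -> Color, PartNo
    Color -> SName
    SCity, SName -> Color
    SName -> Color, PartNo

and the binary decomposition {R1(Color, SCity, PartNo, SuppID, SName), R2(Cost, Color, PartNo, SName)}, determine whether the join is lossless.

Common attributes: R1 ∩ R2 = {Color, PartNo, SName}.
No dependency enlarges {Color, PartNo, SName}, so (Color, PartNo, SName)⁺ = {Color, PartNo, SName}.
The closure contains neither all of R1 = {Color, SCity, PartNo, SuppID, SName} nor all of R2 = {Cost, Color, PartNo, SName}, so the common attributes are not a superkey of either fragment. The join is lossy.

No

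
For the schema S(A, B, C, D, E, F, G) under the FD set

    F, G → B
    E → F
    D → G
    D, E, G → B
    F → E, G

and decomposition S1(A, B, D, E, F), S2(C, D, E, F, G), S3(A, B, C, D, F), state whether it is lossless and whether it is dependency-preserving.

lossless and dependency-preserving

Lossless test (chase): Rows 1 and 2 agree on D; apply D→G and equate their G entries. Rows 1 and 3 agree on D; apply D→G and equate their G entries. Rows 1 and 2 agree on D, E, G; apply D, E, G→B and equate their B entries. Rows 1 and 3 agree on F; apply F→E, G and equate their E, G entries. Row 3 is now all distinguished symbols — the join is lossless.
Dependency preservation: F, G → B; D, E, G → B are not contained in any single fragment, but the restricted closure of each left-hand side across the fragments still reaches the right-hand side; the remaining FDs each lie inside some fragment. All dependencies are preserved.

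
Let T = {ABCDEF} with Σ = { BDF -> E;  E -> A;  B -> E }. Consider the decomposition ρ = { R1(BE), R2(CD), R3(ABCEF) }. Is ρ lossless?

Chase test. Columns are ABCDEF; row i has aⱼ where attribute j ∈ Ri, else bᵢⱼ.
Initial tableau (one row per fragment):
  row 1: b11 a2 b13 b14 a5 b16
  row 2: b21 b22 a3 a4 b25 b26
  row 3: a1 a2 a3 b34 a5 a6
Rows 1 and 3 agree on E; apply E→A and equate their A entries.
No row becomes fully distinguished — the join is lossy.

No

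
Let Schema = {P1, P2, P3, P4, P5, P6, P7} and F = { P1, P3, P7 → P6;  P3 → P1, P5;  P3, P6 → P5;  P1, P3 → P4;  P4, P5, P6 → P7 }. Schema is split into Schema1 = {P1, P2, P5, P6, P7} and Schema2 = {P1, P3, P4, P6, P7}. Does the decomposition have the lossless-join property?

No

Common attributes: Schema1 ∩ Schema2 = {P1, P6, P7}.
No dependency enlarges {P1, P6, P7}, so (P1, P6, P7)⁺ = {P1, P6, P7}.
The closure contains neither all of Schema1 = {P1, P2, P5, P6, P7} nor all of Schema2 = {P1, P3, P4, P6, P7}, so the common attributes are not a superkey of either fragment. The join is lossy.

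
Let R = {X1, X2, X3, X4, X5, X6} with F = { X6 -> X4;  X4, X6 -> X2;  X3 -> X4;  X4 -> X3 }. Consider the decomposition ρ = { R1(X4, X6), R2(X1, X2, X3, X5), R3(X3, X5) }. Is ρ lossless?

Chase test. Columns are X1, X2, X3, X4, X5, X6; row i has aⱼ where attribute j ∈ Ri, else bᵢⱼ.
Initial tableau (one row per fragment):
  row 1: b11 b12 b13 a4 b15 a6
  row 2: a1 a2 a3 b24 a5 b26
  row 3: b31 b32 a3 b34 a5 b36
Rows 2 and 3 agree on X3; apply X3→X4 and equate their X4 entries.
No row becomes fully distinguished — the join is lossy.

No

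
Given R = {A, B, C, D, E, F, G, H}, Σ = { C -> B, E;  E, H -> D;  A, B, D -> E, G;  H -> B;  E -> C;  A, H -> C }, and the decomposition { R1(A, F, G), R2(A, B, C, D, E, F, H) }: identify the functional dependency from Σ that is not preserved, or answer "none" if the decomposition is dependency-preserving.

A, B, D -> E, G

Check A, B, D → E, G: no single fragment contains all of {A, B, D, E, G}, and the restricted closure of {A, B, D} across the fragments never reaches {E, G}.
C → B, E is preserved.
E, H → D is preserved.
H → B is preserved.
E → C is preserved.
A, H → C is preserved.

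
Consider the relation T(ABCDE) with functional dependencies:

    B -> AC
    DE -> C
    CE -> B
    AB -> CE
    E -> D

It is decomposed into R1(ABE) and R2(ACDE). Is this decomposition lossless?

Common attributes: R1 ∩ R2 = {AE}.
Closure of {AE}: E → D applies, adding D; DE → C applies, adding C; CE → B applies, adding B. So (AE)⁺ = {ABCDE}.
This closure contains every attribute of R1, so R1 ∩ R2 → R1. The join is lossless.

Yes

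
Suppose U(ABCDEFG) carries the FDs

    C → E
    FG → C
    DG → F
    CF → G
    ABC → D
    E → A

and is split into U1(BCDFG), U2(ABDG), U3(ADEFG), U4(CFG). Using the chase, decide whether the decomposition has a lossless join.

Yes

Chase test. Columns are ABCDEFG; row i has aⱼ where attribute j ∈ Ui, else bᵢⱼ.
Initial tableau (one row per fragment):
  row 1: b11 a2 a3 a4 b15 a6 a7
  row 2: a1 a2 b23 a4 b25 b26 a7
  row 3: a1 b32 b33 a4 a5 a6 a7
  row 4: b41 b42 a3 b44 b45 a6 a7
Rows 1 and 4 agree on C; apply C→E and equate their E entries.
Rows 1 and 3 agree on FG; apply FG→C and equate their C entries.
Rows 1 and 2 agree on DG; apply DG→F and equate their F entries.
Rows 1 and 4 agree on E; apply E→A and equate their A entries.
Rows 1 and 3 agree on C; apply C→E and equate their E entries.
Rows 1 and 2 agree on FG; apply FG→C and equate their C entries.
Rows 1 and 3 agree on E; apply E→A and equate their A entries.
Rows 1 and 2 agree on C; apply C→E and equate their E entries.
Row 1 is now all distinguished symbols — the join is lossless.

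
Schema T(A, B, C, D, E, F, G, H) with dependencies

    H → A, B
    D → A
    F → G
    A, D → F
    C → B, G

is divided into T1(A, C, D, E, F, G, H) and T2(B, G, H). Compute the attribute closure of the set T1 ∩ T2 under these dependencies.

A, B, G, H

T1 ∩ T2 = {G, H}.
H → A, B applies, adding A, B
Closure: {A, B, G, H}.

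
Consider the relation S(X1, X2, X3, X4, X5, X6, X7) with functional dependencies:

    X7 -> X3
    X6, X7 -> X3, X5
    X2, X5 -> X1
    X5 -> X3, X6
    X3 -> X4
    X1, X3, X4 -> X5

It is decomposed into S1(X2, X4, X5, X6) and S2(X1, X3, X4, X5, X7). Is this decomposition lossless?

Common attributes: S1 ∩ S2 = {X4, X5}.
Closure of {X4, X5}: X5 → X3, X6 applies, adding X3, X6. So (X4, X5)⁺ = {X3, X4, X5, X6}.
The closure contains neither all of S1 = {X2, X4, X5, X6} nor all of S2 = {X1, X3, X4, X5, X7}, so the common attributes are not a superkey of either fragment. The join is lossy.

No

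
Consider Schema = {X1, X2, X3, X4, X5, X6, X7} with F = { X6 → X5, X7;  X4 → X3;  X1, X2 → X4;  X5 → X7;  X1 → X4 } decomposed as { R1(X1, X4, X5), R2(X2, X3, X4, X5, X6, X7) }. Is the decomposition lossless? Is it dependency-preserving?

Lossless test: (X4, X5)⁺ = {X3, X4, X5, X7}, which is a superkey of neither fragment — lossy.
Dependency preservation: X1, X2 → X4 is not contained in any single fragment, but the restricted closure of its left-hand side across the fragments still reaches the right-hand side; the remaining FDs each lie inside some fragment. All dependencies are preserved.

lossy but dependency-preserving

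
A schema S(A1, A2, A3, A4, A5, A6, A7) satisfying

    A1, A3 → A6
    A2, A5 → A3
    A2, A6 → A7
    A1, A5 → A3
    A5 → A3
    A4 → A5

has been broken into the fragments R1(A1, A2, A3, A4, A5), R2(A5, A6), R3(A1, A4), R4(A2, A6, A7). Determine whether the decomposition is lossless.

No

Chase test. Columns are A1, A2, A3, A4, A5, A6, A7; row i has aⱼ where attribute j ∈ Ri, else bᵢⱼ.
Initial tableau (one row per fragment):
  row 1: a1 a2 a3 a4 a5 b16 b17
  row 2: b21 b22 b23 b24 a5 a6 b27
  row 3: a1 b32 b33 a4 b35 b36 b37
  row 4: b41 a2 b43 b44 b45 a6 a7
Rows 1 and 2 agree on A5; apply A5→A3 and equate their A3 entries.
Rows 1 and 3 agree on A4; apply A4→A5 and equate their A5 entries.
Rows 1 and 3 agree on A1, A5; apply A1, A5→A3 and equate their A3 entries.
Rows 1 and 3 agree on A1, A3; apply A1, A3→A6 and equate their A6 entries.
No row becomes fully distinguished — the join is lossy.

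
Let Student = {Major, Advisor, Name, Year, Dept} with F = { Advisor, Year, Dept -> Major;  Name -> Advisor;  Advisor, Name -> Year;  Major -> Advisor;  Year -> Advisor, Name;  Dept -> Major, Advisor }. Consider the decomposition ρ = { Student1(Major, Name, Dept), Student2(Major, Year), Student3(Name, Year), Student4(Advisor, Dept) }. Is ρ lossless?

Chase test. Columns are Major, Advisor, Name, Year, Dept; row i has aⱼ where attribute j ∈ Studenti, else bᵢⱼ.
Initial tableau (one row per fragment):
  row 1: a1 b12 a3 b14 a5
  row 2: a1 b22 b23 a4 b25
  row 3: b31 b32 a3 a4 b35
  row 4: b41 a2 b43 b44 a5
Rows 1 and 3 agree on Name; apply Name→Advisor and equate their Advisor entries.
Rows 1 and 3 agree on Advisor, Name; apply Advisor, Name→Year and equate their Year entries.
Rows 1 and 2 agree on Major; apply Major→Advisor and equate their Advisor entries.
Rows 1 and 2 agree on Year; apply Year→Advisor, Name and equate their Advisor, Name entries.
Rows 1 and 4 agree on Dept; apply Dept→Major, Advisor and equate their Major, Advisor entries.
Row 1 is now all distinguished symbols — the join is lossless.

Yes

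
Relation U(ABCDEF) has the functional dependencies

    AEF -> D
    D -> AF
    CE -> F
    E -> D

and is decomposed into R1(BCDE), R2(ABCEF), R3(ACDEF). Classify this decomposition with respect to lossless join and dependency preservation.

Lossless test (chase): Rows 2 and 3 agree on AEF; apply AEF→D and equate their D entries. Rows 1 and 2 agree on D; apply D→AF and equate their AF entries. Row 1 is now all distinguished symbols — the join is lossless.
Dependency preservation: every FD's attributes lie within a single fragment, so each can be enforced locally — preserved.

lossless and dependency-preserving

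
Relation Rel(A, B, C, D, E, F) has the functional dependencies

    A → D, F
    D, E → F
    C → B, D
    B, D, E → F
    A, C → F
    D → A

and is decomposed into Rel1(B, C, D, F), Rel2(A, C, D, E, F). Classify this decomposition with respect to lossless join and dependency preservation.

Lossless test: (C, D, F)⁺ = {A, B, C, D, F}, which contains all of one fragment — lossless.
Dependency preservation: B, D, E → F is not contained in any single fragment, but the restricted closure of its left-hand side across the fragments still reaches the right-hand side; the remaining FDs each lie inside some fragment. All dependencies are preserved.

lossless and dependency-preserving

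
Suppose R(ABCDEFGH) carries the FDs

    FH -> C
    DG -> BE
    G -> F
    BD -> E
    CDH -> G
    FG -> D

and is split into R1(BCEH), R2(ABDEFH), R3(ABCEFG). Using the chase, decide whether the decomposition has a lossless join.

No

Chase test. Columns are ABCDEFGH; row i has aⱼ where attribute j ∈ Ri, else bᵢⱼ.
Initial tableau (one row per fragment):
  row 1: b11 a2 a3 b14 a5 b16 b17 a8
  row 2: a1 a2 b23 a4 a5 a6 b27 a8
  row 3: a1 a2 a3 b34 a5 a6 a7 b38
No row becomes fully distinguished — the join is lossy.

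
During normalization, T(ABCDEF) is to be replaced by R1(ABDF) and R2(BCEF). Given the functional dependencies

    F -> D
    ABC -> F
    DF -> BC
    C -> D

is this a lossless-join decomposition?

No

Common attributes: R1 ∩ R2 = {BF}.
Closure of {BF}: F → D applies, adding D; DF → BC applies, adding C. So (BF)⁺ = {BCDF}.
The closure contains neither all of R1 = {ABDF} nor all of R2 = {BCEF}, so the common attributes are not a superkey of either fragment. The join is lossy.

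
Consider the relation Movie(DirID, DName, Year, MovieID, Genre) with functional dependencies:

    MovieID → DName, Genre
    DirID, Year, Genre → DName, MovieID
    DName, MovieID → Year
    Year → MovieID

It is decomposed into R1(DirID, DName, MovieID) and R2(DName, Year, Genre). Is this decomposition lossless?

No

Common attributes: R1 ∩ R2 = {DName}.
No dependency enlarges {DName}, so (DName)⁺ = {DName}.
The closure contains neither all of R1 = {DirID, DName, MovieID} nor all of R2 = {DName, Year, Genre}, so the common attributes are not a superkey of either fragment. The join is lossy.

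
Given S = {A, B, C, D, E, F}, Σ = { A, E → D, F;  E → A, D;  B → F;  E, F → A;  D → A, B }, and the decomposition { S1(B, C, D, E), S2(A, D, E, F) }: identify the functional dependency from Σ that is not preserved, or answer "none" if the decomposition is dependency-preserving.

B → F

Check B → F: no single fragment contains all of {B, F}, and the restricted closure of {B} across the fragments never reaches {F}.
A, E → D, F is preserved.
E → A, D is preserved.
E, F → A is preserved.
D → A, B is preserved.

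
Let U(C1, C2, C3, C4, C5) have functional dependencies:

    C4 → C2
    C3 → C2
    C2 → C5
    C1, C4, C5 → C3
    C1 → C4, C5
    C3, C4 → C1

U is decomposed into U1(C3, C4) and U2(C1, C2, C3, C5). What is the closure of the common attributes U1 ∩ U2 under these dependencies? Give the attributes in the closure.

U1 ∩ U2 = {C3}.
C3 → C2 applies, adding C2
C2 → C5 applies, adding C5
Closure: {C2, C3, C5}.

C2, C3, C5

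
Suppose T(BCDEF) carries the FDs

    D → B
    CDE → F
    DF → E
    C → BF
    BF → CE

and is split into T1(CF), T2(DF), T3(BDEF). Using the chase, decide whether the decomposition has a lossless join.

No

Chase test. Columns are BCDEF; row i has aⱼ where attribute j ∈ Ti, else bᵢⱼ.
Initial tableau (one row per fragment):
  row 1: b11 a2 b13 b14 a5
  row 2: b21 b22 a3 b24 a5
  row 3: a1 b32 a3 a4 a5
Rows 2 and 3 agree on D; apply D→B and equate their B entries.
Rows 2 and 3 agree on DF; apply DF→E and equate their E entries.
Rows 2 and 3 agree on BF; apply BF→CE and equate their CE entries.
No row becomes fully distinguished — the join is lossy.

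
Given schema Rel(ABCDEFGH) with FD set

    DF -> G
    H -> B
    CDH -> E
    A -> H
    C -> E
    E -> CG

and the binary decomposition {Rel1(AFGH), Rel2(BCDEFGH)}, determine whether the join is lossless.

Common attributes: Rel1 ∩ Rel2 = {FGH}.
Closure of {FGH}: H → B applies, adding B. So (FGH)⁺ = {BFGH}.
The closure contains neither all of Rel1 = {AFGH} nor all of Rel2 = {BCDEFGH}, so the common attributes are not a superkey of either fragment. The join is lossy.

No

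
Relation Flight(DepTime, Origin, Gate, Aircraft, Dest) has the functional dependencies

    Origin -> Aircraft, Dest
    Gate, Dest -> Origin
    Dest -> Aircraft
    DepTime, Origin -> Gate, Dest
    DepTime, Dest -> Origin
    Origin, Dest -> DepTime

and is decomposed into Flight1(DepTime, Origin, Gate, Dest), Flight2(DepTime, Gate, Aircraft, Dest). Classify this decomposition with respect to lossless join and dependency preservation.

lossless and dependency-preserving

Lossless test: (DepTime, Gate, Dest)⁺ = {DepTime, Origin, Gate, Aircraft, Dest}, which contains all of one fragment — lossless.
Dependency preservation: Origin → Aircraft, Dest is not contained in any single fragment, but the restricted closure of its left-hand side across the fragments still reaches the right-hand side; the remaining FDs each lie inside some fragment. All dependencies are preserved.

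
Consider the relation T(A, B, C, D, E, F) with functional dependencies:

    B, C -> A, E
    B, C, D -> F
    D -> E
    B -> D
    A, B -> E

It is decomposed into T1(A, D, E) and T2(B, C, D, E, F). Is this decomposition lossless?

Common attributes: T1 ∩ T2 = {D, E}.
No dependency enlarges {D, E}, so (D, E)⁺ = {D, E}.
The closure contains neither all of T1 = {A, D, E} nor all of T2 = {B, C, D, E, F}, so the common attributes are not a superkey of either fragment. The join is lossy.

No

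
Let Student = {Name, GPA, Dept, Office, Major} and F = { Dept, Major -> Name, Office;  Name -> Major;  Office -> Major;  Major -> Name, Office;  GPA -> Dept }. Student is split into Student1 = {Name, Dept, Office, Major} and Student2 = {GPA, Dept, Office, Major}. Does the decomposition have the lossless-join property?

Yes

Common attributes: Student1 ∩ Student2 = {Dept, Office, Major}.
Closure of {Dept, Office, Major}: Dept, Major → Name, Office applies, adding Name. So (Dept, Office, Major)⁺ = {Name, Dept, Office, Major}.
This closure contains every attribute of Student1, so Student1 ∩ Student2 → Student1. The join is lossless.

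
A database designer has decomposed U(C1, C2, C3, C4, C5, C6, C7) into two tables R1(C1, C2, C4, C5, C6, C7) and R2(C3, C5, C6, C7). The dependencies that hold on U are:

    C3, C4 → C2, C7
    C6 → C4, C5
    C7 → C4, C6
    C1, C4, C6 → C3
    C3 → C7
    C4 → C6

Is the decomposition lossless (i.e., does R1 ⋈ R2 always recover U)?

Common attributes: R1 ∩ R2 = {C5, C6, C7}.
Closure of {C5, C6, C7}: C6 → C4, C5 applies, adding C4. So (C5, C6, C7)⁺ = {C4, C5, C6, C7}.
The closure contains neither all of R1 = {C1, C2, C4, C5, C6, C7} nor all of R2 = {C3, C5, C6, C7}, so the common attributes are not a superkey of either fragment. The join is lossy.

No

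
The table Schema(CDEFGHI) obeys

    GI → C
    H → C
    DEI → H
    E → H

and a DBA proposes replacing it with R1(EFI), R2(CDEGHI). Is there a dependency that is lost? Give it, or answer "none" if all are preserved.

none

GI → C lies within R2.
H → C lies within R2.
DEI → H lies within R2.
E → H lies within R2.
Every dependency is enforceable on the fragments, so the decomposition is dependency-preserving.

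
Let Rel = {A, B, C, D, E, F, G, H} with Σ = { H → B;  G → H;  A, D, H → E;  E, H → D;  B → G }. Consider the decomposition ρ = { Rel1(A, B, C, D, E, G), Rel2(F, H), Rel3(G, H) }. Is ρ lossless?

Chase test. Columns are A, B, C, D, E, F, G, H; row i has aⱼ where attribute j ∈ Reli, else bᵢⱼ.
Initial tableau (one row per fragment):
  row 1: a1 a2 a3 a4 a5 b16 a7 b18
  row 2: b21 b22 b23 b24 b25 a6 b27 a8
  row 3: b31 b32 b33 b34 b35 b36 a7 a8
Rows 2 and 3 agree on H; apply H→B and equate their B entries.
Rows 1 and 3 agree on G; apply G→H and equate their H entries.
Rows 2 and 3 agree on B; apply B→G and equate their G entries.
Rows 1 and 2 agree on H; apply H→B and equate their B entries.
No row becomes fully distinguished — the join is lossy.

No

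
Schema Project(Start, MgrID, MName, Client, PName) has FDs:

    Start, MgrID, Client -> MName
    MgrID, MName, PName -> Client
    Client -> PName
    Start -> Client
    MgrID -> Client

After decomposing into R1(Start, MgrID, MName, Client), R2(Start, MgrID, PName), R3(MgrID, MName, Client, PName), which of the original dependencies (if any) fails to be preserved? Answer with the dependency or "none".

none

Start, MgrID, Client → MName lies within R1.
MgrID, MName, PName → Client lies within R3.
Client → PName lies within R3.
Start → Client lies within R1.
MgrID → Client lies within R1.
Every dependency is enforceable on the fragments, so the decomposition is dependency-preserving.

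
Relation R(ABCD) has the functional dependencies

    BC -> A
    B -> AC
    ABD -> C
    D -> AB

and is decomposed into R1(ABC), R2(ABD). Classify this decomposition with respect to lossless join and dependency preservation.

lossless and dependency-preserving

Lossless test: (AB)⁺ = {ABC}, which contains all of one fragment — lossless.
Dependency preservation: ABD → C is not contained in any single fragment, but the restricted closure of its left-hand side across the fragments still reaches the right-hand side; the remaining FDs each lie inside some fragment. All dependencies are preserved.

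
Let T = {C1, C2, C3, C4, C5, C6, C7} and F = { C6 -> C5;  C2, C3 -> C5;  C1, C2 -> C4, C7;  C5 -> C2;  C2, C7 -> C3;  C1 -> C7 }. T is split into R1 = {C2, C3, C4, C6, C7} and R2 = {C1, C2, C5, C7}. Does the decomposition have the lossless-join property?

No

Common attributes: R1 ∩ R2 = {C2, C7}.
Closure of {C2, C7}: C2, C7 → C3 applies, adding C3; C2, C3 → C5 applies, adding C5. So (C2, C7)⁺ = {C2, C3, C5, C7}.
The closure contains neither all of R1 = {C2, C3, C4, C6, C7} nor all of R2 = {C1, C2, C5, C7}, so the common attributes are not a superkey of either fragment. The join is lossy.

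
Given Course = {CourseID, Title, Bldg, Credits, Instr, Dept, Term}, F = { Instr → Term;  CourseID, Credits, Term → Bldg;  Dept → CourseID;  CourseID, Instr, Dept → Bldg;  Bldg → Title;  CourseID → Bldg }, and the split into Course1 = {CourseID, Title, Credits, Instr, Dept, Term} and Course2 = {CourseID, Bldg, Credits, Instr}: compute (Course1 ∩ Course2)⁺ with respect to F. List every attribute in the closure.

Course1 ∩ Course2 = {CourseID, Credits, Instr}.
Instr → Term applies, adding Term
CourseID, Credits, Term → Bldg applies, adding Bldg
Bldg → Title applies, adding Title
Closure: {CourseID, Title, Bldg, Credits, Instr, Term}.

CourseID, Title, Bldg, Credits, Instr, Term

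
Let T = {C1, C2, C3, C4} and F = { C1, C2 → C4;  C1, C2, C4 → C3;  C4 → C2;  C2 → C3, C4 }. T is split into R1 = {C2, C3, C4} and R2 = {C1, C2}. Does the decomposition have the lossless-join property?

Common attributes: R1 ∩ R2 = {C2}.
Closure of {C2}: C2 → C3, C4 applies, adding C3, C4. So (C2)⁺ = {C2, C3, C4}.
This closure contains every attribute of R1, so R1 ∩ R2 → R1. The join is lossless.

Yes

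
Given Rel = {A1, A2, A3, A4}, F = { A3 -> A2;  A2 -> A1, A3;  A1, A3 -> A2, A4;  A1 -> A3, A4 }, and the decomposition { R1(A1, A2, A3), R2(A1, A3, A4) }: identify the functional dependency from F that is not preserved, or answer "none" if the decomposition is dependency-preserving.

none

A3 → A2 lies within R1.
A2 → A1, A3 lies within R1.
A1, A3 → A2, A4: restricted closure across fragments reaches A2, A4.
A1 → A3, A4 lies within R2.
Every dependency is enforceable on the fragments, so the decomposition is dependency-preserving.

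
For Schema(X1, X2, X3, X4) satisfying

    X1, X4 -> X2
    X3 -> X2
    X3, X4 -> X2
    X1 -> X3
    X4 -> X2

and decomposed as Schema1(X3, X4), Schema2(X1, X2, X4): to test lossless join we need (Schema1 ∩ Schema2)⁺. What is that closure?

X2, X4

Schema1 ∩ Schema2 = {X4}.
X4 → X2 applies, adding X2
Closure: {X2, X4}.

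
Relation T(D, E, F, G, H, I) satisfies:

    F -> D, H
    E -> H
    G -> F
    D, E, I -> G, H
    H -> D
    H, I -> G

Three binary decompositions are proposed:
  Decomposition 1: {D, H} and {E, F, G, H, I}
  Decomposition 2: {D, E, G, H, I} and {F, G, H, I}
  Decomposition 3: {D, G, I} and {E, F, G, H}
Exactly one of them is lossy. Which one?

Decomposition 1: common = {H}, closure = {D, H} → lossless.
Decomposition 2: common = {G, H, I}, closure = {D, F, G, H, I} → lossless.
Decomposition 3: common = {G}, closure = {D, F, G, H} → lossy.

Decomposition 3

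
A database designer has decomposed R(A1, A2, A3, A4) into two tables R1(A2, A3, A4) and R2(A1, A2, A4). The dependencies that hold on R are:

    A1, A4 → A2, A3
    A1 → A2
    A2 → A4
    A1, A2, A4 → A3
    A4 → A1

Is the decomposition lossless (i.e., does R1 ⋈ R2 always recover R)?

Yes

Common attributes: R1 ∩ R2 = {A2, A4}.
Closure of {A2, A4}: A4 → A1 applies, adding A1; A1, A4 → A2, A3 applies, adding A3. So (A2, A4)⁺ = {A1, A2, A3, A4}.
This closure contains every attribute of R1, so R1 ∩ R2 → R1. The join is lossless.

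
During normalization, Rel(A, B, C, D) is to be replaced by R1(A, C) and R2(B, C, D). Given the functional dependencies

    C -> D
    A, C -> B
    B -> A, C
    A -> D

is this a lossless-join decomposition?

Common attributes: R1 ∩ R2 = {C}.
Closure of {C}: C → D applies, adding D. So (C)⁺ = {C, D}.
The closure contains neither all of R1 = {A, C} nor all of R2 = {B, C, D}, so the common attributes are not a superkey of either fragment. The join is lossy.

No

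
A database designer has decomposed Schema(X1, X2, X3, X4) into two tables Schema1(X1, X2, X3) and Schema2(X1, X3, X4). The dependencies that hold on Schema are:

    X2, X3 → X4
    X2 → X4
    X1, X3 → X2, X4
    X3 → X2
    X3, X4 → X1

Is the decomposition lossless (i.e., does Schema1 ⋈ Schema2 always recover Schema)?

Common attributes: Schema1 ∩ Schema2 = {X1, X3}.
Closure of {X1, X3}: X1, X3 → X2, X4 applies, adding X2, X4. So (X1, X3)⁺ = {X1, X2, X3, X4}.
This closure contains every attribute of Schema1, so Schema1 ∩ Schema2 → Schema1. The join is lossless.

Yes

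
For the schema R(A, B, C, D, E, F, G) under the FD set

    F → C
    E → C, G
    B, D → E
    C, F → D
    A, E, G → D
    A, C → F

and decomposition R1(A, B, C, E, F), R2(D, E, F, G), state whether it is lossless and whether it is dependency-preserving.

Lossless test: (E, F)⁺ = {C, D, E, F, G}, which contains all of one fragment — lossless.
Dependency preservation: the restricted closure of {B, D} across the fragments never reaches {E}, so B, D → E cannot be enforced without a join — not preserved.

lossless but not dependency-preserving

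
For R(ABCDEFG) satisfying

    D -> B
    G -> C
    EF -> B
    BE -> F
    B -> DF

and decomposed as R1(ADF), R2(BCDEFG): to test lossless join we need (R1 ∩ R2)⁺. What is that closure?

BDF

R1 ∩ R2 = {DF}.
D → B applies, adding B
Closure: {BDF}.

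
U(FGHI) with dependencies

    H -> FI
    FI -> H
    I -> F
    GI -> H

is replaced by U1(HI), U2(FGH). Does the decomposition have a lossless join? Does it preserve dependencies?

Lossless test: (H)⁺ = {FHI}, which contains all of one fragment — lossless.
Dependency preservation: H → FI; FI → H; I → F; GI → H are not contained in any single fragment, but the restricted closure of each left-hand side across the fragments still reaches the right-hand side; the remaining FDs each lie inside some fragment. All dependencies are preserved.

lossless and dependency-preserving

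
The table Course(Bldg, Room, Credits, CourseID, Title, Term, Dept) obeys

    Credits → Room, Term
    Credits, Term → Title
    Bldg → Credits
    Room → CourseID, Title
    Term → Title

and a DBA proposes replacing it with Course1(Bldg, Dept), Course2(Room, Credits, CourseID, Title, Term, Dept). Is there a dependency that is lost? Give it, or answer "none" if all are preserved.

Bldg → Credits

Check Bldg → Credits: no single fragment contains all of {Bldg, Credits}, and the restricted closure of {Bldg} across the fragments never reaches {Credits}.
Credits → Room, Term is preserved.
Credits, Term → Title is preserved.
Room → CourseID, Title is preserved.
Term → Title is preserved.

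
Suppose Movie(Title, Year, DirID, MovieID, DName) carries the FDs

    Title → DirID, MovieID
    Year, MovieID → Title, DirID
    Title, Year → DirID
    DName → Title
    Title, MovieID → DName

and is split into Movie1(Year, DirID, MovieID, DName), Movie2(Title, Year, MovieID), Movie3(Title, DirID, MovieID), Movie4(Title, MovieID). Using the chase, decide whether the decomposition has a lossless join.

Yes

Chase test. Columns are Title, Year, DirID, MovieID, DName; row i has aⱼ where attribute j ∈ Moviei, else bᵢⱼ.
Initial tableau (one row per fragment):
  row 1: b11 a2 a3 a4 a5
  row 2: a1 a2 b23 a4 b25
  row 3: a1 b32 a3 a4 b35
  row 4: a1 b42 b43 a4 b45
Rows 2 and 3 agree on Title; apply Title→DirID, MovieID and equate their DirID, MovieID entries.
Rows 2 and 4 agree on Title; apply Title→DirID, MovieID and equate their DirID, MovieID entries.
Rows 1 and 2 agree on Year, MovieID; apply Year, MovieID→Title, DirID and equate their Title, DirID entries.
Rows 1 and 2 agree on Title, MovieID; apply Title, MovieID→DName and equate their DName entries.
Rows 1 and 3 agree on Title, MovieID; apply Title, MovieID→DName and equate their DName entries.
Rows 1 and 4 agree on Title, MovieID; apply Title, MovieID→DName and equate their DName entries.
Row 1 is now all distinguished symbols — the join is lossless.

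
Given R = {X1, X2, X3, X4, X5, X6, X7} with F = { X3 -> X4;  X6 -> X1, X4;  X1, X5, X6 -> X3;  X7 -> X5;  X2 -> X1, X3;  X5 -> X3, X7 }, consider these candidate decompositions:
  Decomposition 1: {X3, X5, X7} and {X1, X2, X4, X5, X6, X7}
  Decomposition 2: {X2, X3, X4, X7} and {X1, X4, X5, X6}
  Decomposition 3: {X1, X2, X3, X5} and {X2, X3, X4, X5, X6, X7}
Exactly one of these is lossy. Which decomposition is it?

Decomposition 2

Decomposition 1: common = {X5, X7}, closure = {X3, X4, X5, X7} → lossless.
Decomposition 2: common = {X4}, closure = {X4} → lossy.
Decomposition 3: common = {X2, X3, X5}, closure = {X1, X2, X3, X4, X5, X7} → lossless.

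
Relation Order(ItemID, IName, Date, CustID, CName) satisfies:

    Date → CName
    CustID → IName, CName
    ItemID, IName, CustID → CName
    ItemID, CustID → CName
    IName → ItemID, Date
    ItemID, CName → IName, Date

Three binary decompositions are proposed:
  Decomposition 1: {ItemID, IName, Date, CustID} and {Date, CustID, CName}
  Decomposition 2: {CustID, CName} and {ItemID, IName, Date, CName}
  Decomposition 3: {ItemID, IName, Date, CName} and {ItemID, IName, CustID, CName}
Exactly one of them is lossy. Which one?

Decomposition 2

Decomposition 1: common = {Date, CustID}, closure = {ItemID, IName, Date, CustID, CName} → lossless.
Decomposition 2: common = {CName}, closure = {CName} → lossy.
Decomposition 3: common = {ItemID, IName, CName}, closure = {ItemID, IName, Date, CName} → lossless.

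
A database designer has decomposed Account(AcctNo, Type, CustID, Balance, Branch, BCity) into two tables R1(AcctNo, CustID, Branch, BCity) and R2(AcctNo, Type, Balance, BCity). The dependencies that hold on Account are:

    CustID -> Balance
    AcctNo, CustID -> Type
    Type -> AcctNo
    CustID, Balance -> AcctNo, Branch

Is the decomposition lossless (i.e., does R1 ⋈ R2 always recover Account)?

No

Common attributes: R1 ∩ R2 = {AcctNo, BCity}.
No dependency enlarges {AcctNo, BCity}, so (AcctNo, BCity)⁺ = {AcctNo, BCity}.
The closure contains neither all of R1 = {AcctNo, CustID, Branch, BCity} nor all of R2 = {AcctNo, Type, Balance, BCity}, so the common attributes are not a superkey of either fragment. The join is lossy.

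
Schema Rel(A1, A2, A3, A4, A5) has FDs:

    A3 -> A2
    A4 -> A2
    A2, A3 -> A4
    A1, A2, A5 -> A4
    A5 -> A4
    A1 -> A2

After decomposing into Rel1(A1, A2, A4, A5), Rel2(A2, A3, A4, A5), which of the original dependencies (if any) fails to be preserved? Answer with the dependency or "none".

A3 → A2 lies within Rel2.
A4 → A2 lies within Rel1.
A2, A3 → A4 lies within Rel2.
A1, A2, A5 → A4 lies within Rel1.
A5 → A4 lies within Rel1.
A1 → A2 lies within Rel1.
Every dependency is enforceable on the fragments, so the decomposition is dependency-preserving.

none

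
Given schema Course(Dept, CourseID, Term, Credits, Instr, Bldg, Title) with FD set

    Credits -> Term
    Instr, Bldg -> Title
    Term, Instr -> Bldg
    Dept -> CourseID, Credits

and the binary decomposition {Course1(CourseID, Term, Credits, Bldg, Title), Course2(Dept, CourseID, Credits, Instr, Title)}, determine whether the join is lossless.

No

Common attributes: Course1 ∩ Course2 = {CourseID, Credits, Title}.
Closure of {CourseID, Credits, Title}: Credits → Term applies, adding Term. So (CourseID, Credits, Title)⁺ = {CourseID, Term, Credits, Title}.
The closure contains neither all of Course1 = {CourseID, Term, Credits, Bldg, Title} nor all of Course2 = {Dept, CourseID, Credits, Instr, Title}, so the common attributes are not a superkey of either fragment. The join is lossy.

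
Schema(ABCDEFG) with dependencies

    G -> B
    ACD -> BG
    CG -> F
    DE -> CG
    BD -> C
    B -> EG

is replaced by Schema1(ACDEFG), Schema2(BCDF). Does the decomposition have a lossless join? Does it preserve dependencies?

Lossless test: (CDF)⁺ = {CDF}, which is a superkey of neither fragment — lossy.
Dependency preservation: the restricted closure of {G} across the fragments never reaches {B}, so G → B cannot be enforced without a join — not preserved.

lossy and not dependency-preserving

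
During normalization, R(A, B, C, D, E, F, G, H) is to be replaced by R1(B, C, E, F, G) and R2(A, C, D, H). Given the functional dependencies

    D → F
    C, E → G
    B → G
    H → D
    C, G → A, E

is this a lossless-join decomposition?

No

Common attributes: R1 ∩ R2 = {C}.
No dependency enlarges {C}, so (C)⁺ = {C}.
The closure contains neither all of R1 = {B, C, E, F, G} nor all of R2 = {A, C, D, H}, so the common attributes are not a superkey of either fragment. The join is lossy.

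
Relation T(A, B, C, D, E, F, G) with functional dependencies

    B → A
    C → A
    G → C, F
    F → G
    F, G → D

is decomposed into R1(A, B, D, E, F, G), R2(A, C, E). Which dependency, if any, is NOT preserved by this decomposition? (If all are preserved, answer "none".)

Check G → C, F: no single fragment contains all of {C, F, G}, and the restricted closure of {G} across the fragments never reaches {C, F}.
B → A is preserved.
C → A is preserved.
F → G is preserved.
F, G → D is preserved.

G → C, F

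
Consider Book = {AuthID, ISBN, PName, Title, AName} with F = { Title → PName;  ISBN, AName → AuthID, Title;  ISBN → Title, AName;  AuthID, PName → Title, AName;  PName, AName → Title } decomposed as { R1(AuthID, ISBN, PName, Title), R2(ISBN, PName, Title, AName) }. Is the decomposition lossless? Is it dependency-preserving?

Lossless test: (ISBN, PName, Title)⁺ = {AuthID, ISBN, PName, Title, AName}, which contains all of one fragment — lossless.
Dependency preservation: the restricted closure of {AuthID, PName} across the fragments never reaches {Title, AName}, so AuthID, PName → Title, AName cannot be enforced without a join — not preserved.

lossless but not dependency-preserving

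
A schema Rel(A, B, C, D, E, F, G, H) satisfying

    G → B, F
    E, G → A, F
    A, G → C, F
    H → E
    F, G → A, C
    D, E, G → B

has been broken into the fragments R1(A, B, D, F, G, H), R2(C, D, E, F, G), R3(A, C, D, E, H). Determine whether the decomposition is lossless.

Yes

Chase test. Columns are A, B, C, D, E, F, G, H; row i has aⱼ where attribute j ∈ Ri, else bᵢⱼ.
Initial tableau (one row per fragment):
  row 1: a1 a2 b13 a4 b15 a6 a7 a8
  row 2: b21 b22 a3 a4 a5 a6 a7 b28
  row 3: a1 b32 a3 a4 a5 b36 b37 a8
Rows 1 and 2 agree on G; apply G→B, F and equate their B, F entries.
Rows 1 and 3 agree on H; apply H→E and equate their E entries.
Rows 1 and 2 agree on F, G; apply F, G→A, C and equate their A, C entries.
Row 1 is now all distinguished symbols — the join is lossless.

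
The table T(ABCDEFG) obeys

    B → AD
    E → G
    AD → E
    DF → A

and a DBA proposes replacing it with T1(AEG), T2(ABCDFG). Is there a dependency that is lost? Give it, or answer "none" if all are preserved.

Check AD → E: no single fragment contains all of {ADE}, and the restricted closure of {AD} across the fragments never reaches {E}.
B → AD is preserved.
E → G is preserved.
DF → A is preserved.

AD → E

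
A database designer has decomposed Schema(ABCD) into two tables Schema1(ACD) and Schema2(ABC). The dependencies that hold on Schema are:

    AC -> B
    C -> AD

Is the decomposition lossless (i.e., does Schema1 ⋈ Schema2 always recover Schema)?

Yes

Common attributes: Schema1 ∩ Schema2 = {AC}.
Closure of {AC}: AC → B applies, adding B; C → AD applies, adding D. So (AC)⁺ = {ABCD}.
This closure contains every attribute of Schema1, so Schema1 ∩ Schema2 → Schema1. The join is lossless.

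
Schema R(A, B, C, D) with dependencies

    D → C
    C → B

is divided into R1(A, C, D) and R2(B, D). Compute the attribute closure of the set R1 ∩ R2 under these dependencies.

R1 ∩ R2 = {D}.
D → C applies, adding C
C → B applies, adding B
Closure: {B, C, D}.

B, C, D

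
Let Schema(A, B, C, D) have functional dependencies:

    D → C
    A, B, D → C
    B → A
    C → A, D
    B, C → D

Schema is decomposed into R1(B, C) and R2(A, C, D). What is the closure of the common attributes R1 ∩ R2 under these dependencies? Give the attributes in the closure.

A, C, D

R1 ∩ R2 = {C}.
C → A, D applies, adding A, D
Closure: {A, C, D}.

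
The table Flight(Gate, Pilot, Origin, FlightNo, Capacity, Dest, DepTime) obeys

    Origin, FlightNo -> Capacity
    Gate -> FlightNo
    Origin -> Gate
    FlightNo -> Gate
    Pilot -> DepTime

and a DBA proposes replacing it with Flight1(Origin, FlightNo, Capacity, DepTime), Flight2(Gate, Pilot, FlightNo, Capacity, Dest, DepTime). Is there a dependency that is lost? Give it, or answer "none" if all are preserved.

Origin, FlightNo → Capacity lies within Flight1.
Gate → FlightNo lies within Flight2.
Origin → Gate: restricted closure across fragments reaches Gate.
FlightNo → Gate lies within Flight2.
Pilot → DepTime lies within Flight2.
Every dependency is enforceable on the fragments, so the decomposition is dependency-preserving.

none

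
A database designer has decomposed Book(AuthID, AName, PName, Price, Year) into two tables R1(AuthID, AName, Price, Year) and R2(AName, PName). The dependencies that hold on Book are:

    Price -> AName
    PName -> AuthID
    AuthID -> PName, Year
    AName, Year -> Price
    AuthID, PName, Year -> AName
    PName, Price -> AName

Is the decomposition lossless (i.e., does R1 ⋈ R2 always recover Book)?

No

Common attributes: R1 ∩ R2 = {AName}.
No dependency enlarges {AName}, so (AName)⁺ = {AName}.
The closure contains neither all of R1 = {AuthID, AName, Price, Year} nor all of R2 = {AName, PName}, so the common attributes are not a superkey of either fragment. The join is lossy.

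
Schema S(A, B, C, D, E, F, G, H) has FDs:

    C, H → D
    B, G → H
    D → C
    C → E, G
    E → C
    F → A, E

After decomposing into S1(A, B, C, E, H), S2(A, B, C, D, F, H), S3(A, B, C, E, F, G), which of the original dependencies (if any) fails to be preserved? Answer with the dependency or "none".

Check B, G → H: no single fragment contains all of {B, G, H}, and the restricted closure of {B, G} across the fragments never reaches {H}.
C, H → D is preserved.
D → C is preserved.
C → E, G is preserved.
E → C is preserved.
F → A, E is preserved.

B, G → H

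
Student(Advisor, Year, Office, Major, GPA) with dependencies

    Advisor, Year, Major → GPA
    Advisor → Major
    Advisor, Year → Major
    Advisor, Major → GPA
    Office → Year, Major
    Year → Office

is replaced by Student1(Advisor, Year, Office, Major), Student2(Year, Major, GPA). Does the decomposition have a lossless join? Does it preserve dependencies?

Lossless test: (Year, Major)⁺ = {Year, Office, Major}, which is a superkey of neither fragment — lossy.
Dependency preservation: the restricted closure of {Advisor, Year, Major} across the fragments never reaches {GPA}, so Advisor, Year, Major → GPA cannot be enforced without a join — not preserved.

lossy and not dependency-preserving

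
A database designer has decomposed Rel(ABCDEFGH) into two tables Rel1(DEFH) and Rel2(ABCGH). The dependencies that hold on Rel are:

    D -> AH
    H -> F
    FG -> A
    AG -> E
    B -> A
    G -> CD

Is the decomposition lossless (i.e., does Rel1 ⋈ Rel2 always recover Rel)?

No

Common attributes: Rel1 ∩ Rel2 = {H}.
Closure of {H}: H → F applies, adding F. So (H)⁺ = {FH}.
The closure contains neither all of Rel1 = {DEFH} nor all of Rel2 = {ABCGH}, so the common attributes are not a superkey of either fragment. The join is lossy.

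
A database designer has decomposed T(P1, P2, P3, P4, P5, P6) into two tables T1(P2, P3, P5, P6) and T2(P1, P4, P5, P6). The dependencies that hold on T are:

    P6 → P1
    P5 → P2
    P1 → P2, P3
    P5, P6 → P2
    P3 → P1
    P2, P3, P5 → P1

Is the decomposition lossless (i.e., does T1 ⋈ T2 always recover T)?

Yes

Common attributes: T1 ∩ T2 = {P5, P6}.
Closure of {P5, P6}: P6 → P1 applies, adding P1; P5 → P2 applies, adding P2; P1 → P2, P3 applies, adding P3. So (P5, P6)⁺ = {P1, P2, P3, P5, P6}.
This closure contains every attribute of T1, so T1 ∩ T2 → T1. The join is lossless.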